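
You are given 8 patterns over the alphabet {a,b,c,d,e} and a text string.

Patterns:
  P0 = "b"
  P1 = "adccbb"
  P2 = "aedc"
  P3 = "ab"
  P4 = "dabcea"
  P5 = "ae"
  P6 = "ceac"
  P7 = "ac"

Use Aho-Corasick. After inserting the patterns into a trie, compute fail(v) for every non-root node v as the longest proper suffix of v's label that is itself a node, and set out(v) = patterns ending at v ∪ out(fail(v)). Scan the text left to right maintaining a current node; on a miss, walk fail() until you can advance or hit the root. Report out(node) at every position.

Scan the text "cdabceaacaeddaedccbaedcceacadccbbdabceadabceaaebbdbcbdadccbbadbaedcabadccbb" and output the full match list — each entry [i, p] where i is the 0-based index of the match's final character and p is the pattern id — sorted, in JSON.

Build automaton:
Trie (insert patterns):
  0='ε' goto a→2 b→1 c→18 d→12
  1='b' goto ·  ←P0
  2='a' goto b→11 c→22 d→3 e→8
  3='ad' goto c→4
  4='adc' goto c→5
  5='adcc' goto b→6
  6='adccb' goto b→7
  7='adccbb' goto ·  ←P1
  8='ae' goto d→9  ←P5
  9='aed' goto c→10
  10='aedc' goto ·  ←P2
  11='ab' goto ·  ←P3
  12='d' goto a→13
  13='da' goto b→14
  14='dab' goto c→15
  15='dabc' goto e→16
  16='dabce' goto a→17
  17='dabcea' goto ·  ←P4
  18='c' goto e→19
  19='ce' goto a→20
  20='cea' goto c→21
  21='ceac' goto ·  ←P6
  22='ac' goto ·  ←P7

Failure links (BFS by depth):
  n1('b'): parent n0 fail=0; on 'b' 0 → fail=0;  out {0}∪∅={0}
  n2('a'): parent n0 fail=0; on 'a' 0 → fail=0;  out ∅∪∅=∅
  n12('d'): parent n0 fail=0; on 'd' 0 → fail=0;  out ∅∪∅=∅
  n18('c'): parent n0 fail=0; on 'c' 0 → fail=0;  out ∅∪∅=∅
  n3('ad'): parent n2 fail=0; on 'd' 0 → fail=12;  out ∅∪∅=∅
  n8('ae'): parent n2 fail=0; on 'e' 0 → fail=0;  out {5}∪∅={5}
  n11('ab'): parent n2 fail=0; on 'b' 0 → fail=1;  out {3}∪{0}={0,3}
  n13('da'): parent n12 fail=0; on 'a' 0 → fail=2;  out ∅∪∅=∅
  n19('ce'): parent n18 fail=0; on 'e' 0 → fail=0;  out ∅∪∅=∅
  n22('ac'): parent n2 fail=0; on 'c' 0 → fail=18;  out {7}∪∅={7}
  n4('adc'): parent n3 fail=12; on 'c' 12→0 → fail=18;  out ∅∪∅=∅
  n9('aed'): parent n8 fail=0; on 'd' 0 → fail=12;  out ∅∪∅=∅
  n14('dab'): parent n13 fail=2; on 'b' 2 → fail=11;  out ∅∪{0,3}={0,3}
  n20('cea'): parent n19 fail=0; on 'a' 0 → fail=2;  out ∅∪∅=∅
  n5('adcc'): parent n4 fail=18; on 'c' 18→0 → fail=18;  out ∅∪∅=∅
  n10('aedc'): parent n9 fail=12; on 'c' 12→0 → fail=18;  out {2}∪∅={2}
  n15('dabc'): parent n14 fail=11; on 'c' 11→1→0 → fail=18;  out ∅∪∅=∅
  n21('ceac'): parent n20 fail=2; on 'c' 2 → fail=22;  out {6}∪{7}={6,7}
  n6('adccb'): parent n5 fail=18; on 'b' 18→0 → fail=1;  out ∅∪{0}={0}
  n16('dabce'): parent n15 fail=18; on 'e' 18 → fail=19;  out ∅∪∅=∅
  n7('adccbb'): parent n6 fail=1; on 'b' 1→0 → fail=1;  out {1}∪{0}={0,1}
  n17('dabcea'): parent n16 fail=19; on 'a' 19 → fail=20;  out {4}∪∅={4}

Scan:
pos 0 'c': at 18
pos 1 'd': at 12 ·f
pos 2 'a': at 13
pos 3 'b': at 14  ** P0@[3:3],P3@[2:3]
pos 4 'c': at 15
pos 5 'e': at 16
pos 6 'a': at 17  ** P4@[1:6]
pos 7 'a': at 2 ·f
pos 8 'c': at 22  ** P7@[7:8]
pos 9 'a': at 2 ·f
pos 10 'e': at 8  ** P5@[9:10]
pos 11 'd': at 9
pos 12 'd': at 12 ·f
pos 13 'a': at 13
pos 14 'e': at 8 ·f  ** P5@[13:14]
pos 15 'd': at 9
pos 16 'c': at 10  ** P2@[13:16]
pos 17 'c': at 18 ·f
pos 18 'b': at 1 ·f  ** P0@[18:18]
pos 19 'a': at 2 ·f
pos 20 'e': at 8  ** P5@[19:20]
pos 21 'd': at 9
pos 22 'c': at 10  ** P2@[19:22]
pos 23 'c': at 18 ·f
pos 24 'e': at 19
pos 25 'a': at 20
pos 26 'c': at 21  ** P6@[23:26],P7@[25:26]
pos 27 'a': at 2 ·f
pos 28 'd': at 3
pos 29 'c': at 4
pos 30 'c': at 5
pos 31 'b': at 6  ** P0@[31:31]
pos 32 'b': at 7  ** P0@[32:32],P1@[27:32]
pos 33 'd': at 12 ·f
pos 34 'a': at 13
pos 35 'b': at 14  ** P0@[35:35],P3@[34:35]
pos 36 'c': at 15
pos 37 'e': at 16
pos 38 'a': at 17  ** P4@[33:38]
pos 39 'd': at 3 ·f
pos 40 'a': at 13 ·f
pos 41 'b': at 14  ** P0@[41:41],P3@[40:41]
pos 42 'c': at 15
pos 43 'e': at 16
pos 44 'a': at 17  ** P4@[39:44]
pos 45 'a': at 2 ·f
pos 46 'e': at 8  ** P5@[45:46]
pos 47 'b': at 1 ·f  ** P0@[47:47]
pos 48 'b': at 1 ·f  ** P0@[48:48]
pos 49 'd': at 12 ·f
pos 50 'b': at 1 ·f  ** P0@[50:50]
pos 51 'c': at 18 ·f
pos 52 'b': at 1 ·f  ** P0@[52:52]
pos 53 'd': at 12 ·f
pos 54 'a': at 13
pos 55 'd': at 3 ·f
pos 56 'c': at 4
pos 57 'c': at 5
pos 58 'b': at 6  ** P0@[58:58]
pos 59 'b': at 7  ** P0@[59:59],P1@[54:59]
pos 60 'a': at 2 ·f
pos 61 'd': at 3
pos 62 'b': at 1 ·f  ** P0@[62:62]
pos 63 'a': at 2 ·f
pos 64 'e': at 8  ** P5@[63:64]
pos 65 'd': at 9
pos 66 'c': at 10  ** P2@[63:66]
pos 67 'a': at 2 ·f
pos 68 'b': at 11  ** P0@[68:68],P3@[67:68]
pos 69 'a': at 2 ·f
pos 70 'd': at 3
pos 71 'c': at 4
pos 72 'c': at 5
pos 73 'b': at 6  ** P0@[73:73]
pos 74 'b': at 7  ** P0@[74:74],P1@[69:74]

All matches (sorted): [[3,0],[3,3],[6,4],[8,7],[10,5],[14,5],[16,2],[18,0],[20,5],[22,2],[26,6],[26,7],[31,0],[32,0],[32,1],[35,0],[35,3],[38,4],[41,0],[41,3],[44,4],[46,5],[47,0],[48,0],[50,0],[52,0],[58,0],[59,0],[59,1],[62,0],[64,5],[66,2],[68,0],[68,3],[73,0],[74,0],[74,1]]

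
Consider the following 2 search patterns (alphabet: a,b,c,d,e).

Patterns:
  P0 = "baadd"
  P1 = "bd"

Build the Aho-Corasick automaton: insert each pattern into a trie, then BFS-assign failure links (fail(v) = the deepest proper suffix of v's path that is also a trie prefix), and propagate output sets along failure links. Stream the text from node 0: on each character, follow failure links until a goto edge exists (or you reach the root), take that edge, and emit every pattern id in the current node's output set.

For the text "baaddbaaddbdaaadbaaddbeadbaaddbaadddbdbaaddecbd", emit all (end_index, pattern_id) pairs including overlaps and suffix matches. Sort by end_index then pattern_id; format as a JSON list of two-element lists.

Build automaton:
Trie (insert patterns):
  n0 'ε': b→1
  n1 'b': a→2 d→6
  n2 'ba': a→3
  n3 'baa': d→4
  n4 'baad': d→5
  n5 'baadd': ·  [P0 ends]
  n6 'bd': ·  [P1 ends]

BFS fail/out derivation:
  fail(1) 'b': from fail(0)=0 chase 'b': 0 ⇒ 0;  out=∅∪out(0)=∅
  fail(2) 'ba': from fail(1)=0 chase 'a': 0 ⇒ 0;  out=∅∪out(0)=∅
  fail(6) 'bd': from fail(1)=0 chase 'd': 0 ⇒ 0;  out={1}∪out(0)={1}
  fail(3) 'baa': from fail(2)=0 chase 'a': 0 ⇒ 0;  out=∅∪out(0)=∅
  fail(4) 'baad': from fail(3)=0 chase 'd': 0 ⇒ 0;  out=∅∪out(0)=∅
  fail(5) 'baadd': from fail(4)=0 chase 'd': 0 ⇒ 0;  out={0}∪out(0)={0}

Run:
pos 0 'b': at 1
pos 1 'a': at 2
pos 2 'a': at 3
pos 3 'd': at 4
pos 4 'd': at 5  emit P0@[0:4]
pos 5 'b': at 1 ·f
pos 6 'a': at 2
pos 7 'a': at 3
pos 8 'd': at 4
pos 9 'd': at 5  emit P0@[5:9]
pos 10 'b': at 1 ·f
pos 11 'd': at 6  emit P1@[10:11]
pos 12 'a': at 0 ·f
pos 13 'a': at 0
pos 14 'a': at 0
pos 15 'd': at 0
pos 16 'b': at 1
pos 17 'a': at 2
pos 18 'a': at 3
pos 19 'd': at 4
pos 20 'd': at 5  emit P0@[16:20]
pos 21 'b': at 1 ·f
pos 22 'e': at 0 ·f
pos 23 'a': at 0
pos 24 'd': at 0
pos 25 'b': at 1
pos 26 'a': at 2
pos 27 'a': at 3
pos 28 'd': at 4
pos 29 'd': at 5  emit P0@[25:29]
pos 30 'b': at 1 ·f
pos 31 'a': at 2
pos 32 'a': at 3
pos 33 'd': at 4
pos 34 'd': at 5  emit P0@[30:34]
pos 35 'd': at 0 ·f
pos 36 'b': at 1
pos 37 'd': at 6  emit P1@[36:37]
pos 38 'b': at 1 ·f
pos 39 'a': at 2
pos 40 'a': at 3
pos 41 'd': at 4
pos 42 'd': at 5  emit P0@[38:42]
pos 43 'e': at 0 ·f
pos 44 'c': at 0
pos 45 'b': at 1
pos 46 'd': at 6  emit P1@[45:46]

Result: [[4,0],[9,0],[11,1],[20,0],[29,0],[34,0],[37,1],[42,0],[46,1]]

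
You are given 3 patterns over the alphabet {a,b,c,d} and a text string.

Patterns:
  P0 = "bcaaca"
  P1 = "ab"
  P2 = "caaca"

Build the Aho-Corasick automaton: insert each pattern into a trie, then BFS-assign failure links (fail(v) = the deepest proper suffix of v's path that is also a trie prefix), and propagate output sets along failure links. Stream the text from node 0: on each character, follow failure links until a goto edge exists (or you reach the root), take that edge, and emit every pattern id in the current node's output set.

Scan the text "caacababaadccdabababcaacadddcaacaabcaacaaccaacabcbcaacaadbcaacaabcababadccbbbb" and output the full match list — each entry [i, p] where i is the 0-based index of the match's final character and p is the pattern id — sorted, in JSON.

Build automaton:
Trie (insert patterns):
  n0 'ε': a→7 b→1 c→9
  n1 'b': c→2
  n2 'bc': a→3
  n3 'bca': a→4
  n4 'bcaa': c→5
  n5 'bcaac': a→6
  n6 'bcaaca': ·  ←P0
  n7 'a': b→8
  n8 'ab': ·  ←P1
  n9 'c': a→10
  n10 'ca': a→11
  n11 'caa': c→12
  n12 'caac': a→13
  n13 'caaca': ·  ←P2

BFS fail/out derivation:
  n1('b'): parent n0 fail=0; on 'b' 0 → fail=0;  out ∅∪∅=∅
  n7('a'): parent n0 fail=0; on 'a' 0 → fail=0;  out ∅∪∅=∅
  n9('c'): parent n0 fail=0; on 'c' 0 → fail=0;  out ∅∪∅=∅
  n2('bc'): parent n1 fail=0; on 'c' 0 → fail=9;  out ∅∪∅=∅
  n8('ab'): parent n7 fail=0; on 'b' 0 → fail=1;  out {1}∪∅={1}
  n10('ca'): parent n9 fail=0; on 'a' 0 → fail=7;  out ∅∪∅=∅
  n3('bca'): parent n2 fail=9; on 'a' 9 → fail=10;  out ∅∪∅=∅
  n11('caa'): parent n10 fail=7; on 'a' 7→0 → fail=7;  out ∅∪∅=∅
  n4('bcaa'): parent n3 fail=10; on 'a' 10 → fail=11;  out ∅∪∅=∅
  n12('caac'): parent n11 fail=7; on 'c' 7→0 → fail=9;  out ∅∪∅=∅
  n5('bcaac'): parent n4 fail=11; on 'c' 11 → fail=12;  out ∅∪∅=∅
  n13('caaca'): parent n12 fail=9; on 'a' 9 → fail=10;  out {2}∪∅={2}
  n6('bcaaca'): parent n5 fail=12; on 'a' 12 → fail=13;  out {0}∪{2}={0,2}

Run:
pos 0 'c': at 9
pos 1 'a': at 10
pos 2 'a': at 11
pos 3 'c': at 12
pos 4 'a': at 13  → match P2@[0:4]
pos 5 'b': at 8 ·f  → match P1@[4:5]
pos 6 'a': at 7 ·f
pos 7 'b': at 8  → match P1@[6:7]
pos 8 'a': at 7 ·f
pos 9 'a': at 7 ·f
pos 10 'd': at 0 ·f
pos 11 'c': at 9
pos 12 'c': at 9 ·f
pos 13 'd': at 0 ·f
pos 14 'a': at 7
pos 15 'b': at 8  → match P1@[14:15]
pos 16 'a': at 7 ·f
pos 17 'b': at 8  → match P1@[16:17]
pos 18 'a': at 7 ·f
pos 19 'b': at 8  → match P1@[18:19]
pos 20 'c': at 2 ·f
pos 21 'a': at 3
pos 22 'a': at 4
pos 23 'c': at 5
pos 24 'a': at 6  → match P0@[19:24],P2@[20:24]
pos 25 'd': at 0 ·f
pos 26 'd': at 0
pos 27 'd': at 0
pos 28 'c': at 9
pos 29 'a': at 10
pos 30 'a': at 11
pos 31 'c': at 12
pos 32 'a': at 13  → match P2@[28:32]
pos 33 'a': at 11 ·f
pos 34 'b': at 8 ·f  → match P1@[33:34]
pos 35 'c': at 2 ·f
pos 36 'a': at 3
pos 37 'a': at 4
pos 38 'c': at 5
pos 39 'a': at 6  → match P0@[34:39],P2@[35:39]
pos 40 'a': at 11 ·f
pos 41 'c': at 12
pos 42 'c': at 9 ·f
pos 43 'a': at 10
pos 44 'a': at 11
pos 45 'c': at 12
pos 46 'a': at 13  → match P2@[42:46]
pos 47 'b': at 8 ·f  → match P1@[46:47]
pos 48 'c': at 2 ·f
pos 49 'b': at 1 ·f
pos 50 'c': at 2
pos 51 'a': at 3
pos 52 'a': at 4
pos 53 'c': at 5
pos 54 'a': at 6  → match P0@[49:54],P2@[50:54]
pos 55 'a': at 11 ·f
pos 56 'd': at 0 ·f
pos 57 'b': at 1
pos 58 'c': at 2
pos 59 'a': at 3
pos 60 'a': at 4
pos 61 'c': at 5
pos 62 'a': at 6  → match P0@[57:62],P2@[58:62]
pos 63 'a': at 11 ·f
pos 64 'b': at 8 ·f  → match P1@[63:64]
pos 65 'c': at 2 ·f
pos 66 'a': at 3
pos 67 'b': at 8 ·f  → match P1@[66:67]
pos 68 'a': at 7 ·f
pos 69 'b': at 8  → match P1@[68:69]
pos 70 'a': at 7 ·f
pos 71 'd': at 0 ·f
pos 72 'c': at 9
pos 73 'c': at 9 ·f
pos 74 'b': at 1 ·f
pos 75 'b': at 1 ·f
pos 76 'b': at 1 ·f
pos 77 'b': at 1 ·f

Matches: [[4,2],[5,1],[7,1],[15,1],[17,1],[19,1],[24,0],[24,2],[32,2],[34,1],[39,0],[39,2],[46,2],[47,1],[54,0],[54,2],[62,0],[62,2],[64,1],[67,1],[69,1]]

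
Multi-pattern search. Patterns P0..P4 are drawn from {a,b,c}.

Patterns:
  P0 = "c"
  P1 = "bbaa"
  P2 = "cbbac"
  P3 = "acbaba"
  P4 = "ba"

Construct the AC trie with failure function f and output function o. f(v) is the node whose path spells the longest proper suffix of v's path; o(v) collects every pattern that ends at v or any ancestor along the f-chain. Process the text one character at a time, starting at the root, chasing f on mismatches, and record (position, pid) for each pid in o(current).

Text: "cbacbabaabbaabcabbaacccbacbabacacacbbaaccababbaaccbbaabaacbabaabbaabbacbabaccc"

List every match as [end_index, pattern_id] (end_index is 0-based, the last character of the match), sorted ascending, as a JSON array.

Construct AC machine:
Trie (insert patterns):
  0='ε' goto a→10 b→2 c→1
  1='c' goto b→6  ←P0
  2='b' goto a→16 b→3
  3='bb' goto a→4
  4='bba' goto a→5
  5='bbaa' goto ·  ←P1
  6='cb' goto b→7
  7='cbb' goto a→8
  8='cbba' goto c→9
  9='cbbac' goto ·  ←P2
  10='a' goto c→11
  11='ac' goto b→12
  12='acb' goto a→13
  13='acba' goto b→14
  14='acbab' goto a→15
  15='acbaba' goto ·  ←P3
  16='ba' goto ·  ←P4

Failure links (BFS by depth):
  n1('c'): parent n0 fail=0; on 'c' 0 → fail=0;  out {0}∪∅={0}
  n2('b'): parent n0 fail=0; on 'b' 0 → fail=0;  out ∅∪∅=∅
  n10('a'): parent n0 fail=0; on 'a' 0 → fail=0;  out ∅∪∅=∅
  n3('bb'): parent n2 fail=0; on 'b' 0 → fail=2;  out ∅∪∅=∅
  n6('cb'): parent n1 fail=0; on 'b' 0 → fail=2;  out ∅∪∅=∅
  n11('ac'): parent n10 fail=0; on 'c' 0 → fail=1;  out ∅∪{0}={0}
  n16('ba'): parent n2 fail=0; on 'a' 0 → fail=10;  out {4}∪∅={4}
  n4('bba'): parent n3 fail=2; on 'a' 2 → fail=16;  out ∅∪{4}={4}
  n7('cbb'): parent n6 fail=2; on 'b' 2 → fail=3;  out ∅∪∅=∅
  n12('acb'): parent n11 fail=1; on 'b' 1 → fail=6;  out ∅∪∅=∅
  n5('bbaa'): parent n4 fail=16; on 'a' 16→10→0 → fail=10;  out {1}∪∅={1}
  n8('cbba'): parent n7 fail=3; on 'a' 3 → fail=4;  out ∅∪{4}={4}
  n13('acba'): parent n12 fail=6; on 'a' 6→2 → fail=16;  out ∅∪{4}={4}
  n9('cbbac'): parent n8 fail=4; on 'c' 4→16→10 → fail=11;  out {2}∪{0}={0,2}
  n14('acbab'): parent n13 fail=16; on 'b' 16→10→0 → fail=2;  out ∅∪∅=∅
  n15('acbaba'): parent n14 fail=2; on 'a' 2 → fail=16;  out {3}∪{4}={3,4}

Text stream:
pos 0 'c': at 1  → match P0@[0:0]
pos 1 'b': at 6
pos 2 'a': at 16 (fail-walked)  → match P4@[1:2]
pos 3 'c': at 11 (fail-walked)  → match P0@[3:3]
pos 4 'b': at 12
pos 5 'a': at 13  → match P4@[4:5]
pos 6 'b': at 14
pos 7 'a': at 15  → match P3@[2:7],P4@[6:7]
pos 8 'a': at 10 (fail-walked)
pos 9 'b': at 2 (fail-walked)
pos 10 'b': at 3
pos 11 'a': at 4  → match P4@[10:11]
pos 12 'a': at 5  → match P1@[9:12]
pos 13 'b': at 2 (fail-walked)
pos 14 'c': at 1 (fail-walked)  → match P0@[14:14]
pos 15 'a': at 10 (fail-walked)
pos 16 'b': at 2 (fail-walked)
pos 17 'b': at 3
pos 18 'a': at 4  → match P4@[17:18]
pos 19 'a': at 5  → match P1@[16:19]
pos 20 'c': at 11 (fail-walked)  → match P0@[20:20]
pos 21 'c': at 1 (fail-walked)  → match P0@[21:21]
pos 22 'c': at 1 (fail-walked)  → match P0@[22:22]
pos 23 'b': at 6
pos 24 'a': at 16 (fail-walked)  → match P4@[23:24]
pos 25 'c': at 11 (fail-walked)  → match P0@[25:25]
pos 26 'b': at 12
pos 27 'a': at 13  → match P4@[26:27]
pos 28 'b': at 14
pos 29 'a': at 15  → match P3@[24:29],P4@[28:29]
pos 30 'c': at 11 (fail-walked)  → match P0@[30:30]
pos 31 'a': at 10 (fail-walked)
pos 32 'c': at 11  → match P0@[32:32]
pos 33 'a': at 10 (fail-walked)
pos 34 'c': at 11  → match P0@[34:34]
pos 35 'b': at 12
pos 36 'b': at 7 (fail-walked)
pos 37 'a': at 8  → match P4@[36:37]
pos 38 'a': at 5 (fail-walked)  → match P1@[35:38]
pos 39 'c': at 11 (fail-walked)  → match P0@[39:39]
pos 40 'c': at 1 (fail-walked)  → match P0@[40:40]
pos 41 'a': at 10 (fail-walked)
pos 42 'b': at 2 (fail-walked)
pos 43 'a': at 16  → match P4@[42:43]
pos 44 'b': at 2 (fail-walked)
pos 45 'b': at 3
pos 46 'a': at 4  → match P4@[45:46]
pos 47 'a': at 5  → match P1@[44:47]
pos 48 'c': at 11 (fail-walked)  → match P0@[48:48]
pos 49 'c': at 1 (fail-walked)  → match P0@[49:49]
pos 50 'b': at 6
pos 51 'b': at 7
pos 52 'a': at 8  → match P4@[51:52]
pos 53 'a': at 5 (fail-walked)  → match P1@[50:53]
pos 54 'b': at 2 (fail-walked)
pos 55 'a': at 16  → match P4@[54:55]
pos 56 'a': at 10 (fail-walked)
pos 57 'c': at 11  → match P0@[57:57]
pos 58 'b': at 12
pos 59 'a': at 13  → match P4@[58:59]
pos 60 'b': at 14
pos 61 'a': at 15  → match P3@[56:61],P4@[60:61]
pos 62 'a': at 10 (fail-walked)
pos 63 'b': at 2 (fail-walked)
pos 64 'b': at 3
pos 65 'a': at 4  → match P4@[64:65]
pos 66 'a': at 5  → match P1@[63:66]
pos 67 'b': at 2 (fail-walked)
pos 68 'b': at 3
pos 69 'a': at 4  → match P4@[68:69]
pos 70 'c': at 11 (fail-walked)  → match P0@[70:70]
pos 71 'b': at 12
pos 72 'a': at 13  → match P4@[71:72]
pos 73 'b': at 14
pos 74 'a': at 15  → match P3@[69:74],P4@[73:74]
pos 75 'c': at 11 (fail-walked)  → match P0@[75:75]
pos 76 'c': at 1 (fail-walked)  → match P0@[76:76]
pos 77 'c': at 1 (fail-walked)  → match P0@[77:77]

Matches: [[0,0],[2,4],[3,0],[5,4],[7,3],[7,4],[11,4],[12,1],[14,0],[18,4],[19,1],[20,0],[21,0],[22,0],[24,4],[25,0],[27,4],[29,3],[29,4],[30,0],[32,0],[34,0],[37,4],[38,1],[39,0],[40,0],[43,4],[46,4],[47,1],[48,0],[49,0],[52,4],[53,1],[55,4],[57,0],[59,4],[61,3],[61,4],[65,4],[66,1],[69,4],[70,0],[72,4],[74,3],[74,4],[75,0],[76,0],[77,0]]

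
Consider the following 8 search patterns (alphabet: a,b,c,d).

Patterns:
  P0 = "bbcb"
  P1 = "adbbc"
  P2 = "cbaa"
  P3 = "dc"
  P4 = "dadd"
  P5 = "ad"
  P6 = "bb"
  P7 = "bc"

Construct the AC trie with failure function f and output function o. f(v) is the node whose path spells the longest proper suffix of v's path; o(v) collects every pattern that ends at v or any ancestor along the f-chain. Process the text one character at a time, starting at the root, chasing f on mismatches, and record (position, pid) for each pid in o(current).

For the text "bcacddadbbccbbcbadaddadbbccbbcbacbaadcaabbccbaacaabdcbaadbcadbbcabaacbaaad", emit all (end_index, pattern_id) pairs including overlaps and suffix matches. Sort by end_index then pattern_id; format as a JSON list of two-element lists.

Build automaton:
Trie nodes:
  0='ε' goto a→5 b→1 c→10 d→14
  1='b' goto b→2 c→19
  2='bb' goto c→3  [P6 ends]
  3='bbc' goto b→4
  4='bbcb' goto ·  [P0 ends]
  5='a' goto d→6
  6='ad' goto b→7  [P5 ends]
  7='adb' goto b→8
  8='adbb' goto c→9
  9='adbbc' goto ·  [P1 ends]
  10='c' goto b→11
  11='cb' goto a→12
  12='cba' goto a→13
  13='cbaa' goto ·  [P2 ends]
  14='d' goto a→16 c→15
  15='dc' goto ·  [P3 ends]
  16='da' goto d→17
  17='dad' goto d→18
  18='dadd' goto ·  [P4 ends]
  19='bc' goto ·  [P7 ends]

Failure links (BFS by depth):
  fail(1) 'b': from fail(0)=0 chase 'b': 0 ⇒ 0;  out=∅∪out(0)=∅
  fail(5) 'a': from fail(0)=0 chase 'a': 0 ⇒ 0;  out=∅∪out(0)=∅
  fail(10) 'c': from fail(0)=0 chase 'c': 0 ⇒ 0;  out=∅∪out(0)=∅
  fail(14) 'd': from fail(0)=0 chase 'd': 0 ⇒ 0;  out=∅∪out(0)=∅
  fail(2) 'bb': from fail(1)=0 chase 'b': 0 ⇒ 1;  out={6}∪out(1)={6}
  fail(6) 'ad': from fail(5)=0 chase 'd': 0 ⇒ 14;  out={5}∪out(14)={5}
  fail(11) 'cb': from fail(10)=0 chase 'b': 0 ⇒ 1;  out=∅∪out(1)=∅
  fail(15) 'dc': from fail(14)=0 chase 'c': 0 ⇒ 10;  out={3}∪out(10)={3}
  fail(16) 'da': from fail(14)=0 chase 'a': 0 ⇒ 5;  out=∅∪out(5)=∅
  fail(19) 'bc': from fail(1)=0 chase 'c': 0 ⇒ 10;  out={7}∪out(10)={7}
  fail(3) 'bbc': from fail(2)=1 chase 'c': 1 ⇒ 19;  out=∅∪out(19)={7}
  fail(7) 'adb': from fail(6)=14 chase 'b': 14→0 ⇒ 1;  out=∅∪out(1)=∅
  fail(12) 'cba': from fail(11)=1 chase 'a': 1→0 ⇒ 5;  out=∅∪out(5)=∅
  fail(17) 'dad': from fail(16)=5 chase 'd': 5 ⇒ 6;  out=∅∪out(6)={5}
  fail(4) 'bbcb': from fail(3)=19 chase 'b': 19→10 ⇒ 11;  out={0}∪out(11)={0}
  fail(8) 'adbb': from fail(7)=1 chase 'b': 1 ⇒ 2;  out=∅∪out(2)={6}
  fail(13) 'cbaa': from fail(12)=5 chase 'a': 5→0 ⇒ 5;  out={2}∪out(5)={2}
  fail(18) 'dadd': from fail(17)=6 chase 'd': 6→14→0 ⇒ 14;  out={4}∪out(14)={4}
  fail(9) 'adbbc': from fail(8)=2 chase 'c': 2 ⇒ 3;  out={1}∪out(3)={1,7}

Run:
i=0 'b': node 0→1
i=1 'c': node 1→19  emit P7@[0:1]
i=2 'a': node 19→5 (via fail)
i=3 'c': node 5→10 (via fail)
i=4 'd': node 10→14 (via fail)
i=5 'd': node 14→14 (via fail)
i=6 'a': node 14→16
i=7 'd': node 16→17  emit P5@[6:7]
i=8 'b': node 17→7 (via fail)
i=9 'b': node 7→8  emit P6@[8:9]
i=10 'c': node 8→9  emit P1@[6:10],P7@[9:10]
i=11 'c': node 9→10 (via fail)
i=12 'b': node 10→11
i=13 'b': node 11→2 (via fail)  emit P6@[12:13]
i=14 'c': node 2→3  emit P7@[13:14]
i=15 'b': node 3→4  emit P0@[12:15]
i=16 'a': node 4→12 (via fail)
i=17 'd': node 12→6 (via fail)  emit P5@[16:17]
i=18 'a': node 6→16 (via fail)
i=19 'd': node 16→17  emit P5@[18:19]
i=20 'd': node 17→18  emit P4@[17:20]
i=21 'a': node 18→16 (via fail)
i=22 'd': node 16→17  emit P5@[21:22]
i=23 'b': node 17→7 (via fail)
i=24 'b': node 7→8  emit P6@[23:24]
i=25 'c': node 8→9  emit P1@[21:25],P7@[24:25]
i=26 'c': node 9→10 (via fail)
i=27 'b': node 10→11
i=28 'b': node 11→2 (via fail)  emit P6@[27:28]
i=29 'c': node 2→3  emit P7@[28:29]
i=30 'b': node 3→4  emit P0@[27:30]
i=31 'a': node 4→12 (via fail)
i=32 'c': node 12→10 (via fail)
i=33 'b': node 10→11
i=34 'a': node 11→12
i=35 'a': node 12→13  emit P2@[32:35]
i=36 'd': node 13→6 (via fail)  emit P5@[35:36]
i=37 'c': node 6→15 (via fail)  emit P3@[36:37]
i=38 'a': node 15→5 (via fail)
i=39 'a': node 5→5 (via fail)
i=40 'b': node 5→1 (via fail)
i=41 'b': node 1→2  emit P6@[40:41]
i=42 'c': node 2→3  emit P7@[41:42]
i=43 'c': node 3→10 (via fail)
i=44 'b': node 10→11
i=45 'a': node 11→12
i=46 'a': node 12→13  emit P2@[43:46]
i=47 'c': node 13→10 (via fail)
i=48 'a': node 10→5 (via fail)
i=49 'a': node 5→5 (via fail)
i=50 'b': node 5→1 (via fail)
i=51 'd': node 1→14 (via fail)
i=52 'c': node 14→15  emit P3@[51:52]
i=53 'b': node 15→11 (via fail)
i=54 'a': node 11→12
i=55 'a': node 12→13  emit P2@[52:55]
i=56 'd': node 13→6 (via fail)  emit P5@[55:56]
i=57 'b': node 6→7
i=58 'c': node 7→19 (via fail)  emit P7@[57:58]
i=59 'a': node 19→5 (via fail)
i=60 'd': node 5→6  emit P5@[59:60]
i=61 'b': node 6→7
i=62 'b': node 7→8  emit P6@[61:62]
i=63 'c': node 8→9  emit P1@[59:63],P7@[62:63]
i=64 'a': node 9→5 (via fail)
i=65 'b': node 5→1 (via fail)
i=66 'a': node 1→5 (via fail)
i=67 'a': node 5→5 (via fail)
i=68 'c': node 5→10 (via fail)
i=69 'b': node 10→11
i=70 'a': node 11→12
i=71 'a': node 12→13  emit P2@[68:71]
i=72 'a': node 13→5 (via fail)
i=73 'd': node 5→6  emit P5@[72:73]

Result: [[1,7],[7,5],[9,6],[10,1],[10,7],[13,6],[14,7],[15,0],[17,5],[19,5],[20,4],[22,5],[24,6],[25,1],[25,7],[28,6],[29,7],[30,0],[35,2],[36,5],[37,3],[41,6],[42,7],[46,2],[52,3],[55,2],[56,5],[58,7],[60,5],[62,6],[63,1],[63,7],[71,2],[73,5]]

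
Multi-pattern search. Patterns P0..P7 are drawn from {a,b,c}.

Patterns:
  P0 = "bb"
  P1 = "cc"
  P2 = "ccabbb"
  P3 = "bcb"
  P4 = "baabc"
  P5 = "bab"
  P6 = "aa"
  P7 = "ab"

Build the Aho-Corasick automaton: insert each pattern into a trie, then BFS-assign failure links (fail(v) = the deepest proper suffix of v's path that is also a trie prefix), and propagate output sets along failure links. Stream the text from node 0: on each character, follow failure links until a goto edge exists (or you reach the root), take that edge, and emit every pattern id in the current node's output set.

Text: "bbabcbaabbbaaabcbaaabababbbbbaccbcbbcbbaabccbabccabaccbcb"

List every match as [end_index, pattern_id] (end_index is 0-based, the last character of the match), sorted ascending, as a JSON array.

Build automaton:
Trie (insert patterns):
  n0 'ε': a→16 b→1 c→3
  n1 'b': a→11 b→2 c→9
  n2 'bb': ·  [P0 ends]
  n3 'c': c→4
  n4 'cc': a→5  [P1 ends]
  n5 'cca': b→6
  n6 'ccab': b→7
  n7 'ccabb': b→8
  n8 'ccabbb': ·  [P2 ends]
  n9 'bc': b→10
  n10 'bcb': ·  [P3 ends]
  n11 'ba': a→12 b→15
  n12 'baa': b→13
  n13 'baab': c→14
  n14 'baabc': ·  [P4 ends]
  n15 'bab': ·  [P5 ends]
  n16 'a': a→17 b→18
  n17 'aa': ·  [P6 ends]
  n18 'ab': ·  [P7 ends]

Failure links (BFS by depth):
  n1('b'): parent n0 fail=0; on 'b' 0 → fail=0;  out ∅∪∅=∅
  n3('c'): parent n0 fail=0; on 'c' 0 → fail=0;  out ∅∪∅=∅
  n16('a'): parent n0 fail=0; on 'a' 0 → fail=0;  out ∅∪∅=∅
  n2('bb'): parent n1 fail=0; on 'b' 0 → fail=1;  out {0}∪∅={0}
  n4('cc'): parent n3 fail=0; on 'c' 0 → fail=3;  out {1}∪∅={1}
  n9('bc'): parent n1 fail=0; on 'c' 0 → fail=3;  out ∅∪∅=∅
  n11('ba'): parent n1 fail=0; on 'a' 0 → fail=16;  out ∅∪∅=∅
  n17('aa'): parent n16 fail=0; on 'a' 0 → fail=16;  out {6}∪∅={6}
  n18('ab'): parent n16 fail=0; on 'b' 0 → fail=1;  out {7}∪∅={7}
  n5('cca'): parent n4 fail=3; on 'a' 3→0 → fail=16;  out ∅∪∅=∅
  n10('bcb'): parent n9 fail=3; on 'b' 3→0 → fail=1;  out {3}∪∅={3}
  n12('baa'): parent n11 fail=16; on 'a' 16 → fail=17;  out ∅∪{6}={6}
  n15('bab'): parent n11 fail=16; on 'b' 16 → fail=18;  out {5}∪{7}={5,7}
  n6('ccab'): parent n5 fail=16; on 'b' 16 → fail=18;  out ∅∪{7}={7}
  n13('baab'): parent n12 fail=17; on 'b' 17→16 → fail=18;  out ∅∪{7}={7}
  n7('ccabb'): parent n6 fail=18; on 'b' 18→1 → fail=2;  out ∅∪{0}={0}
  n14('baabc'): parent n13 fail=18; on 'c' 18→1 → fail=9;  out {4}∪∅={4}
  n8('ccabbb'): parent n7 fail=2; on 'b' 2→1 → fail=2;  out {2}∪{0}={0,2}

Run:
i=0 'b': node 0→1
i=1 'b': node 1→2  ** P0@[0:1]
i=2 'a': node 2→11 (via fail)
i=3 'b': node 11→15  ** P5@[1:3],P7@[2:3]
i=4 'c': node 15→9 (via fail)
i=5 'b': node 9→10  ** P3@[3:5]
i=6 'a': node 10→11 (via fail)
i=7 'a': node 11→12  ** P6@[6:7]
i=8 'b': node 12→13  ** P7@[7:8]
i=9 'b': node 13→2 (via fail)  ** P0@[8:9]
i=10 'b': node 2→2 (via fail)  ** P0@[9:10]
i=11 'a': node 2→11 (via fail)
i=12 'a': node 11→12  ** P6@[11:12]
i=13 'a': node 12→17 (via fail)  ** P6@[12:13]
i=14 'b': node 17→18 (via fail)  ** P7@[13:14]
i=15 'c': node 18→9 (via fail)
i=16 'b': node 9→10  ** P3@[14:16]
i=17 'a': node 10→11 (via fail)
i=18 'a': node 11→12  ** P6@[17:18]
i=19 'a': node 12→17 (via fail)  ** P6@[18:19]
i=20 'b': node 17→18 (via fail)  ** P7@[19:20]
i=21 'a': node 18→11 (via fail)
i=22 'b': node 11→15  ** P5@[20:22],P7@[21:22]
i=23 'a': node 15→11 (via fail)
i=24 'b': node 11→15  ** P5@[22:24],P7@[23:24]
i=25 'b': node 15→2 (via fail)  ** P0@[24:25]
i=26 'b': node 2→2 (via fail)  ** P0@[25:26]
i=27 'b': node 2→2 (via fail)  ** P0@[26:27]
i=28 'b': node 2→2 (via fail)  ** P0@[27:28]
i=29 'a': node 2→11 (via fail)
i=30 'c': node 11→3 (via fail)
i=31 'c': node 3→4  ** P1@[30:31]
i=32 'b': node 4→1 (via fail)
i=33 'c': node 1→9
i=34 'b': node 9→10  ** P3@[32:34]
i=35 'b': node 10→2 (via fail)  ** P0@[34:35]
i=36 'c': node 2→9 (via fail)
i=37 'b': node 9→10  ** P3@[35:37]
i=38 'b': node 10→2 (via fail)  ** P0@[37:38]
i=39 'a': node 2→11 (via fail)
i=40 'a': node 11→12  ** P6@[39:40]
i=41 'b': node 12→13  ** P7@[40:41]
i=42 'c': node 13→14  ** P4@[38:42]
i=43 'c': node 14→4 (via fail)  ** P1@[42:43]
i=44 'b': node 4→1 (via fail)
i=45 'a': node 1→11
i=46 'b': node 11→15  ** P5@[44:46],P7@[45:46]
i=47 'c': node 15→9 (via fail)
i=48 'c': node 9→4 (via fail)  ** P1@[47:48]
i=49 'a': node 4→5
i=50 'b': node 5→6  ** P7@[49:50]
i=51 'a': node 6→11 (via fail)
i=52 'c': node 11→3 (via fail)
i=53 'c': node 3→4  ** P1@[52:53]
i=54 'b': node 4→1 (via fail)
i=55 'c': node 1→9
i=56 'b': node 9→10  ** P3@[54:56]

All matches (sorted): [[1,0],[3,5],[3,7],[5,3],[7,6],[8,7],[9,0],[10,0],[12,6],[13,6],[14,7],[16,3],[18,6],[19,6],[20,7],[22,5],[22,7],[24,5],[24,7],[25,0],[26,0],[27,0],[28,0],[31,1],[34,3],[35,0],[37,3],[38,0],[40,6],[41,7],[42,4],[43,1],[46,5],[46,7],[48,1],[50,7],[53,1],[56,3]]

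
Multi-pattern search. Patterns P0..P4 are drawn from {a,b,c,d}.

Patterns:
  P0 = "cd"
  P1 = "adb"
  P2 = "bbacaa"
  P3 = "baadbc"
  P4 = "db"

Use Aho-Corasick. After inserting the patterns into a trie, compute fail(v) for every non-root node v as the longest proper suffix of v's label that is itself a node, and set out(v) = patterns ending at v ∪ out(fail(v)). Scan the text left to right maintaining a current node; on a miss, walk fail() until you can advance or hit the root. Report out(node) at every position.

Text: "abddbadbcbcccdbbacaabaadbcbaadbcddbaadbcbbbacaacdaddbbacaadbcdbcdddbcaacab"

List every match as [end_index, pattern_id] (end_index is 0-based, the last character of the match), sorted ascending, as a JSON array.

Construct AC machine:
Trie nodes:
  0='ε' goto a→3 b→6 c→1 d→17
  1='c' goto d→2
  2='cd' goto ·  [P0 ends]
  3='a' goto d→4
  4='ad' goto b→5
  5='adb' goto ·  [P1 ends]
  6='b' goto a→12 b→7
  7='bb' goto a→8
  8='bba' goto c→9
  9='bbac' goto a→10
  10='bbaca' goto a→11
  11='bbacaa' goto ·  [P2 ends]
  12='ba' goto a→13
  13='baa' goto d→14
  14='baad' goto b→15
  15='baadb' goto c→16
  16='baadbc' goto ·  [P3 ends]
  17='d' goto b→18
  18='db' goto ·  [P4 ends]

BFS fail/out derivation:
  n1('c'): parent n0 fail=0; on 'c' 0 → fail=0;  out ∅∪∅=∅
  n3('a'): parent n0 fail=0; on 'a' 0 → fail=0;  out ∅∪∅=∅
  n6('b'): parent n0 fail=0; on 'b' 0 → fail=0;  out ∅∪∅=∅
  n17('d'): parent n0 fail=0; on 'd' 0 → fail=0;  out ∅∪∅=∅
  n2('cd'): parent n1 fail=0; on 'd' 0 → fail=17;  out {0}∪∅={0}
  n4('ad'): parent n3 fail=0; on 'd' 0 → fail=17;  out ∅∪∅=∅
  n7('bb'): parent n6 fail=0; on 'b' 0 → fail=6;  out ∅∪∅=∅
  n12('ba'): parent n6 fail=0; on 'a' 0 → fail=3;  out ∅∪∅=∅
  n18('db'): parent n17 fail=0; on 'b' 0 → fail=6;  out {4}∪∅={4}
  n5('adb'): parent n4 fail=17; on 'b' 17 → fail=18;  out {1}∪{4}={1,4}
  n8('bba'): parent n7 fail=6; on 'a' 6 → fail=12;  out ∅∪∅=∅
  n13('baa'): parent n12 fail=3; on 'a' 3→0 → fail=3;  out ∅∪∅=∅
  n9('bbac'): parent n8 fail=12; on 'c' 12→3→0 → fail=1;  out ∅∪∅=∅
  n14('baad'): parent n13 fail=3; on 'd' 3 → fail=4;  out ∅∪∅=∅
  n10('bbaca'): parent n9 fail=1; on 'a' 1→0 → fail=3;  out ∅∪∅=∅
  n15('baadb'): parent n14 fail=4; on 'b' 4 → fail=5;  out ∅∪{1,4}={1,4}
  n11('bbacaa'): parent n10 fail=3; on 'a' 3→0 → fail=3;  out {2}∪∅={2}
  n16('baadbc'): parent n15 fail=5; on 'c' 5→18→6→0 → fail=1;  out {3}∪∅={3}

Text stream:
i=0 'a': node 0→3
i=1 'b': node 3→6 (fail-walked)
i=2 'd': node 6→17 (fail-walked)
i=3 'd': node 17→17 (fail-walked)
i=4 'b': node 17→18  → match P4@[3:4]
i=5 'a': node 18→12 (fail-walked)
i=6 'd': node 12→4 (fail-walked)
i=7 'b': node 4→5  → match P1@[5:7],P4@[6:7]
i=8 'c': node 5→1 (fail-walked)
i=9 'b': node 1→6 (fail-walked)
i=10 'c': node 6→1 (fail-walked)
i=11 'c': node 1→1 (fail-walked)
i=12 'c': node 1→1 (fail-walked)
i=13 'd': node 1→2  → match P0@[12:13]
i=14 'b': node 2→18 (fail-walked)  → match P4@[13:14]
i=15 'b': node 18→7 (fail-walked)
i=16 'a': node 7→8
i=17 'c': node 8→9
i=18 'a': node 9→10
i=19 'a': node 10→11  → match P2@[14:19]
i=20 'b': node 11→6 (fail-walked)
i=21 'a': node 6→12
i=22 'a': node 12→13
i=23 'd': node 13→14
i=24 'b': node 14→15  → match P1@[22:24],P4@[23:24]
i=25 'c': node 15→16  → match P3@[20:25]
i=26 'b': node 16→6 (fail-walked)
i=27 'a': node 6→12
i=28 'a': node 12→13
i=29 'd': node 13→14
i=30 'b': node 14→15  → match P1@[28:30],P4@[29:30]
i=31 'c': node 15→16  → match P3@[26:31]
i=32 'd': node 16→2 (fail-walked)  → match P0@[31:32]
i=33 'd': node 2→17 (fail-walked)
i=34 'b': node 17→18  → match P4@[33:34]
i=35 'a': node 18→12 (fail-walked)
i=36 'a': node 12→13
i=37 'd': node 13→14
i=38 'b': node 14→15  → match P1@[36:38],P4@[37:38]
i=39 'c': node 15→16  → match P3@[34:39]
i=40 'b': node 16→6 (fail-walked)
i=41 'b': node 6→7
i=42 'b': node 7→7 (fail-walked)
i=43 'a': node 7→8
i=44 'c': node 8→9
i=45 'a': node 9→10
i=46 'a': node 10→11  → match P2@[41:46]
i=47 'c': node 11→1 (fail-walked)
i=48 'd': node 1→2  → match P0@[47:48]
i=49 'a': node 2→3 (fail-walked)
i=50 'd': node 3→4
i=51 'd': node 4→17 (fail-walked)
i=52 'b': node 17→18  → match P4@[51:52]
i=53 'b': node 18→7 (fail-walked)
i=54 'a': node 7→8
i=55 'c': node 8→9
i=56 'a': node 9→10
i=57 'a': node 10→11  → match P2@[52:57]
i=58 'd': node 11→4 (fail-walked)
i=59 'b': node 4→5  → match P1@[57:59],P4@[58:59]
i=60 'c': node 5→1 (fail-walked)
i=61 'd': node 1→2  → match P0@[60:61]
i=62 'b': node 2→18 (fail-walked)  → match P4@[61:62]
i=63 'c': node 18→1 (fail-walked)
i=64 'd': node 1→2  → match P0@[63:64]
i=65 'd': node 2→17 (fail-walked)
i=66 'd': node 17→17 (fail-walked)
i=67 'b': node 17→18  → match P4@[66:67]
i=68 'c': node 18→1 (fail-walked)
i=69 'a': node 1→3 (fail-walked)
i=70 'a': node 3→3 (fail-walked)
i=71 'c': node 3→1 (fail-walked)
i=72 'a': node 1→3 (fail-walked)
i=73 'b': node 3→6 (fail-walked)

Result: [[4,4],[7,1],[7,4],[13,0],[14,4],[19,2],[24,1],[24,4],[25,3],[30,1],[30,4],[31,3],[32,0],[34,4],[38,1],[38,4],[39,3],[46,2],[48,0],[52,4],[57,2],[59,1],[59,4],[61,0],[62,4],[64,0],[67,4]]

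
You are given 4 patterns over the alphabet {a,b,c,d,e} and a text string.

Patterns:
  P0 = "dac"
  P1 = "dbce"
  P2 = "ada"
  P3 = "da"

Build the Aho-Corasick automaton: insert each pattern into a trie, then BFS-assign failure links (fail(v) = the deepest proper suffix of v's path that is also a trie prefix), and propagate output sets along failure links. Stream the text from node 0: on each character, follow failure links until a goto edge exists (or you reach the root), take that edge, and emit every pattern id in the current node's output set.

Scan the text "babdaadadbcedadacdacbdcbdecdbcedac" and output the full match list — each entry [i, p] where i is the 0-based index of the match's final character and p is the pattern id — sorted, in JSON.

Build automaton:
Trie (insert patterns):
  0='ε' goto a→7 d→1
  1='d' goto a→2 b→4
  2='da' goto c→3  [P3 ends]
  3='dac' goto ·  [P0 ends]
  4='db' goto c→5
  5='dbc' goto e→6
  6='dbce' goto ·  [P1 ends]
  7='a' goto d→8
  8='ad' goto a→9
  9='ada' goto ·  [P2 ends]

Failure links (BFS by depth):
  n1('d'): parent n0 fail=0; on 'd' 0 → fail=0;  out ∅∪∅=∅
  n7('a'): parent n0 fail=0; on 'a' 0 → fail=0;  out ∅∪∅=∅
  n2('da'): parent n1 fail=0; on 'a' 0 → fail=7;  out {3}∪∅={3}
  n4('db'): parent n1 fail=0; on 'b' 0 → fail=0;  out ∅∪∅=∅
  n8('ad'): parent n7 fail=0; on 'd' 0 → fail=1;  out ∅∪∅=∅
  n3('dac'): parent n2 fail=7; on 'c' 7→0 → fail=0;  out {0}∪∅={0}
  n5('dbc'): parent n4 fail=0; on 'c' 0 → fail=0;  out ∅∪∅=∅
  n9('ada'): parent n8 fail=1; on 'a' 1 → fail=2;  out {2}∪{3}={2,3}
  n6('dbce'): parent n5 fail=0; on 'e' 0 → fail=0;  out {1}∪∅={1}

Run:
[0] read 'b'  n0⇒n0
[1] read 'a'  n0⇒n7
[2] read 'b'  n7⇒n0 ·f
[3] read 'd'  n0⇒n1
[4] read 'a'  n1⇒n2  → match P3@[3:4]
[5] read 'a'  n2⇒n7 ·f
[6] read 'd'  n7⇒n8
[7] read 'a'  n8⇒n9  → match P2@[5:7],P3@[6:7]
[8] read 'd'  n9⇒n8 ·f
[9] read 'b'  n8⇒n4 ·f
[10] read 'c'  n4⇒n5
[11] read 'e'  n5⇒n6  → match P1@[8:11]
[12] read 'd'  n6⇒n1 ·f
[13] read 'a'  n1⇒n2  → match P3@[12:13]
[14] read 'd'  n2⇒n8 ·f
[15] read 'a'  n8⇒n9  → match P2@[13:15],P3@[14:15]
[16] read 'c'  n9⇒n3 ·f  → match P0@[14:16]
[17] read 'd'  n3⇒n1 ·f
[18] read 'a'  n1⇒n2  → match P3@[17:18]
[19] read 'c'  n2⇒n3  → match P0@[17:19]
[20] read 'b'  n3⇒n0 ·f
[21] read 'd'  n0⇒n1
[22] read 'c'  n1⇒n0 ·f
[23] read 'b'  n0⇒n0
[24] read 'd'  n0⇒n1
[25] read 'e'  n1⇒n0 ·f
[26] read 'c'  n0⇒n0
[27] read 'd'  n0⇒n1
[28] read 'b'  n1⇒n4
[29] read 'c'  n4⇒n5
[30] read 'e'  n5⇒n6  → match P1@[27:30]
[31] read 'd'  n6⇒n1 ·f
[32] read 'a'  n1⇒n2  → match P3@[31:32]
[33] read 'c'  n2⇒n3  → match P0@[31:33]

All matches (sorted): [[4,3],[7,2],[7,3],[11,1],[13,3],[15,2],[15,3],[16,0],[18,3],[19,0],[30,1],[32,3],[33,0]]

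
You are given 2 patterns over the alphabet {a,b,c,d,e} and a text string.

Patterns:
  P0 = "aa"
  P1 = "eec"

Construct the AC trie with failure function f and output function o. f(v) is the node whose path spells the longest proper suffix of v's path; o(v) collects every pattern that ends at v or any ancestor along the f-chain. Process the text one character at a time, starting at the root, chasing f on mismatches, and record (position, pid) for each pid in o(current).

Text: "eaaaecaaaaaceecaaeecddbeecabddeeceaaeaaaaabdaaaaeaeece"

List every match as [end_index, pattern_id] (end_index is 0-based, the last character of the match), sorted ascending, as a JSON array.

Build automaton:
Trie (insert patterns):
  0='ε' goto a→1 e→3
  1='a' goto a→2
  2='aa' goto ·  [P0 ends]
  3='e' goto e→4
  4='ee' goto c→5
  5='eec' goto ·  [P1 ends]

Failure links (BFS by depth):
  fail(1) 'a': from fail(0)=0 chase 'a': 0 ⇒ 0;  out=∅∪out(0)=∅
  fail(3) 'e': from fail(0)=0 chase 'e': 0 ⇒ 0;  out=∅∪out(0)=∅
  fail(2) 'aa': from fail(1)=0 chase 'a': 0 ⇒ 1;  out={0}∪out(1)={0}
  fail(4) 'ee': from fail(3)=0 chase 'e': 0 ⇒ 3;  out=∅∪out(3)=∅
  fail(5) 'eec': from fail(4)=3 chase 'c': 3→0 ⇒ 0;  out={1}∪out(0)={1}

Scan:
i=0 'e': node 0→3
i=1 'a': node 3→1 ·f
i=2 'a': node 1→2  emit P0@[1:2]
i=3 'a': node 2→2 ·f  emit P0@[2:3]
i=4 'e': node 2→3 ·f
i=5 'c': node 3→0 ·f
i=6 'a': node 0→1
i=7 'a': node 1→2  emit P0@[6:7]
i=8 'a': node 2→2 ·f  emit P0@[7:8]
i=9 'a': node 2→2 ·f  emit P0@[8:9]
i=10 'a': node 2→2 ·f  emit P0@[9:10]
i=11 'c': node 2→0 ·f
i=12 'e': node 0→3
i=13 'e': node 3→4
i=14 'c': node 4→5  emit P1@[12:14]
i=15 'a': node 5→1 ·f
i=16 'a': node 1→2  emit P0@[15:16]
i=17 'e': node 2→3 ·f
i=18 'e': node 3→4
i=19 'c': node 4→5  emit P1@[17:19]
i=20 'd': node 5→0 ·f
i=21 'd': node 0→0
i=22 'b': node 0→0
i=23 'e': node 0→3
i=24 'e': node 3→4
i=25 'c': node 4→5  emit P1@[23:25]
i=26 'a': node 5→1 ·f
i=27 'b': node 1→0 ·f
i=28 'd': node 0→0
i=29 'd': node 0→0
i=30 'e': node 0→3
i=31 'e': node 3→4
i=32 'c': node 4→5  emit P1@[30:32]
i=33 'e': node 5→3 ·f
i=34 'a': node 3→1 ·f
i=35 'a': node 1→2  emit P0@[34:35]
i=36 'e': node 2→3 ·f
i=37 'a': node 3→1 ·f
i=38 'a': node 1→2  emit P0@[37:38]
i=39 'a': node 2→2 ·f  emit P0@[38:39]
i=40 'a': node 2→2 ·f  emit P0@[39:40]
i=41 'a': node 2→2 ·f  emit P0@[40:41]
i=42 'b': node 2→0 ·f
i=43 'd': node 0→0
i=44 'a': node 0→1
i=45 'a': node 1→2  emit P0@[44:45]
i=46 'a': node 2→2 ·f  emit P0@[45:46]
i=47 'a': node 2→2 ·f  emit P0@[46:47]
i=48 'e': node 2→3 ·f
i=49 'a': node 3→1 ·f
i=50 'e': node 1→3 ·f
i=51 'e': node 3→4
i=52 'c': node 4→5  emit P1@[50:52]
i=53 'e': node 5→3 ·f

Result: [[2,0],[3,0],[7,0],[8,0],[9,0],[10,0],[14,1],[16,0],[19,1],[25,1],[32,1],[35,0],[38,0],[39,0],[40,0],[41,0],[45,0],[46,0],[47,0],[52,1]]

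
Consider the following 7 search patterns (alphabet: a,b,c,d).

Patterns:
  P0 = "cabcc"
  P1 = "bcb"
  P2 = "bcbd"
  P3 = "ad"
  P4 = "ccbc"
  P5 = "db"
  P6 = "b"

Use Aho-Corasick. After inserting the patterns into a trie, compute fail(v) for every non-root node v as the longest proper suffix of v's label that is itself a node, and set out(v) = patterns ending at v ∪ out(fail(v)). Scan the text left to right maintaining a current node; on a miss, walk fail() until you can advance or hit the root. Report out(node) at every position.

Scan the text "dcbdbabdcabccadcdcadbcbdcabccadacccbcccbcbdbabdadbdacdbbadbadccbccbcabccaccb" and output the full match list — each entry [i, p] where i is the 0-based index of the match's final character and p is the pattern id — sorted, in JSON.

Build automaton:
Trie (insert patterns):
  n0 'ε': a→10 b→6 c→1 d→15
  n1 'c': a→2 c→12
  n2 'ca': b→3
  n3 'cab': c→4
  n4 'cabc': c→5
  n5 'cabcc': ·  [P0 ends]
  n6 'b': c→7  [P6 ends]
  n7 'bc': b→8
  n8 'bcb': d→9  [P1 ends]
  n9 'bcbd': ·  [P2 ends]
  n10 'a': d→11
  n11 'ad': ·  [P3 ends]
  n12 'cc': b→13
  n13 'ccb': c→14
  n14 'ccbc': ·  [P4 ends]
  n15 'd': b→16
  n16 'db': ·  [P5 ends]

Failure links (BFS by depth):
  fail(1) 'c': from fail(0)=0 chase 'c': 0 ⇒ 0;  out=∅∪out(0)=∅
  fail(6) 'b': from fail(0)=0 chase 'b': 0 ⇒ 0;  out={6}∪out(0)={6}
  fail(10) 'a': from fail(0)=0 chase 'a': 0 ⇒ 0;  out=∅∪out(0)=∅
  fail(15) 'd': from fail(0)=0 chase 'd': 0 ⇒ 0;  out=∅∪out(0)=∅
  fail(2) 'ca': from fail(1)=0 chase 'a': 0 ⇒ 10;  out=∅∪out(10)=∅
  fail(7) 'bc': from fail(6)=0 chase 'c': 0 ⇒ 1;  out=∅∪out(1)=∅
  fail(11) 'ad': from fail(10)=0 chase 'd': 0 ⇒ 15;  out={3}∪out(15)={3}
  fail(12) 'cc': from fail(1)=0 chase 'c': 0 ⇒ 1;  out=∅∪out(1)=∅
  fail(16) 'db': from fail(15)=0 chase 'b': 0 ⇒ 6;  out={5}∪out(6)={5,6}
  fail(3) 'cab': from fail(2)=10 chase 'b': 10→0 ⇒ 6;  out=∅∪out(6)={6}
  fail(8) 'bcb': from fail(7)=1 chase 'b': 1→0 ⇒ 6;  out={1}∪out(6)={1,6}
  fail(13) 'ccb': from fail(12)=1 chase 'b': 1→0 ⇒ 6;  out=∅∪out(6)={6}
  fail(4) 'cabc': from fail(3)=6 chase 'c': 6 ⇒ 7;  out=∅∪out(7)=∅
  fail(9) 'bcbd': from fail(8)=6 chase 'd': 6→0 ⇒ 15;  out={2}∪out(15)={2}
  fail(14) 'ccbc': from fail(13)=6 chase 'c': 6 ⇒ 7;  out={4}∪out(7)={4}
  fail(5) 'cabcc': from fail(4)=7 chase 'c': 7→1 ⇒ 12;  out={0}∪out(12)={0}

Text stream:
[0] read 'd'  n0⇒n15
[1] read 'c'  n15⇒n1 ·f
[2] read 'b'  n1⇒n6 ·f  ** P6@[2:2]
[3] read 'd'  n6⇒n15 ·f
[4] read 'b'  n15⇒n16  ** P5@[3:4],P6@[4:4]
[5] read 'a'  n16⇒n10 ·f
[6] read 'b'  n10⇒n6 ·f  ** P6@[6:6]
[7] read 'd'  n6⇒n15 ·f
[8] read 'c'  n15⇒n1 ·f
[9] read 'a'  n1⇒n2
[10] read 'b'  n2⇒n3  ** P6@[10:10]
[11] read 'c'  n3⇒n4
[12] read 'c'  n4⇒n5  ** P0@[8:12]
[13] read 'a'  n5⇒n2 ·f
[14] read 'd'  n2⇒n11 ·f  ** P3@[13:14]
[15] read 'c'  n11⇒n1 ·f
[16] read 'd'  n1⇒n15 ·f
[17] read 'c'  n15⇒n1 ·f
[18] read 'a'  n1⇒n2
[19] read 'd'  n2⇒n11 ·f  ** P3@[18:19]
[20] read 'b'  n11⇒n16 ·f  ** P5@[19:20],P6@[20:20]
[21] read 'c'  n16⇒n7 ·f
[22] read 'b'  n7⇒n8  ** P1@[20:22],P6@[22:22]
[23] read 'd'  n8⇒n9  ** P2@[20:23]
[24] read 'c'  n9⇒n1 ·f
[25] read 'a'  n1⇒n2
[26] read 'b'  n2⇒n3  ** P6@[26:26]
[27] read 'c'  n3⇒n4
[28] read 'c'  n4⇒n5  ** P0@[24:28]
[29] read 'a'  n5⇒n2 ·f
[30] read 'd'  n2⇒n11 ·f  ** P3@[29:30]
[31] read 'a'  n11⇒n10 ·f
[32] read 'c'  n10⇒n1 ·f
[33] read 'c'  n1⇒n12
[34] read 'c'  n12⇒n12 ·f
[35] read 'b'  n12⇒n13  ** P6@[35:35]
[36] read 'c'  n13⇒n14  ** P4@[33:36]
[37] read 'c'  n14⇒n12 ·f
[38] read 'c'  n12⇒n12 ·f
[39] read 'b'  n12⇒n13  ** P6@[39:39]
[40] read 'c'  n13⇒n14  ** P4@[37:40]
[41] read 'b'  n14⇒n8 ·f  ** P1@[39:41],P6@[41:41]
[42] read 'd'  n8⇒n9  ** P2@[39:42]
[43] read 'b'  n9⇒n16 ·f  ** P5@[42:43],P6@[43:43]
[44] read 'a'  n16⇒n10 ·f
[45] read 'b'  n10⇒n6 ·f  ** P6@[45:45]
[46] read 'd'  n6⇒n15 ·f
[47] read 'a'  n15⇒n10 ·f
[48] read 'd'  n10⇒n11  ** P3@[47:48]
[49] read 'b'  n11⇒n16 ·f  ** P5@[48:49],P6@[49:49]
[50] read 'd'  n16⇒n15 ·f
[51] read 'a'  n15⇒n10 ·f
[52] read 'c'  n10⇒n1 ·f
[53] read 'd'  n1⇒n15 ·f
[54] read 'b'  n15⇒n16  ** P5@[53:54],P6@[54:54]
[55] read 'b'  n16⇒n6 ·f  ** P6@[55:55]
[56] read 'a'  n6⇒n10 ·f
[57] read 'd'  n10⇒n11  ** P3@[56:57]
[58] read 'b'  n11⇒n16 ·f  ** P5@[57:58],P6@[58:58]
[59] read 'a'  n16⇒n10 ·f
[60] read 'd'  n10⇒n11  ** P3@[59:60]
[61] read 'c'  n11⇒n1 ·f
[62] read 'c'  n1⇒n12
[63] read 'b'  n12⇒n13  ** P6@[63:63]
[64] read 'c'  n13⇒n14  ** P4@[61:64]
[65] read 'c'  n14⇒n12 ·f
[66] read 'b'  n12⇒n13  ** P6@[66:66]
[67] read 'c'  n13⇒n14  ** P4@[64:67]
[68] read 'a'  n14⇒n2 ·f
[69] read 'b'  n2⇒n3  ** P6@[69:69]
[70] read 'c'  n3⇒n4
[71] read 'c'  n4⇒n5  ** P0@[67:71]
[72] read 'a'  n5⇒n2 ·f
[73] read 'c'  n2⇒n1 ·f
[74] read 'c'  n1⇒n12
[75] read 'b'  n12⇒n13  ** P6@[75:75]

Result: [[2,6],[4,5],[4,6],[6,6],[10,6],[12,0],[14,3],[19,3],[20,5],[20,6],[22,1],[22,6],[23,2],[26,6],[28,0],[30,3],[35,6],[36,4],[39,6],[40,4],[41,1],[41,6],[42,2],[43,5],[43,6],[45,6],[48,3],[49,5],[49,6],[54,5],[54,6],[55,6],[57,3],[58,5],[58,6],[60,3],[63,6],[64,4],[66,6],[67,4],[69,6],[71,0],[75,6]]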